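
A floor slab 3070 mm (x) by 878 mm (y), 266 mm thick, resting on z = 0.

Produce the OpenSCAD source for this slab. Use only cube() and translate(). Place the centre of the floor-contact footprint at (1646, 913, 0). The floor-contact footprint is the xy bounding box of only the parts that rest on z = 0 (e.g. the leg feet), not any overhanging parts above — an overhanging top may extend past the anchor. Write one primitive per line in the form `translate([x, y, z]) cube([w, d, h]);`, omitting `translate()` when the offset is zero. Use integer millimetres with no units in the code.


translate([111, 474, 0]) cube([3070, 878, 266]);


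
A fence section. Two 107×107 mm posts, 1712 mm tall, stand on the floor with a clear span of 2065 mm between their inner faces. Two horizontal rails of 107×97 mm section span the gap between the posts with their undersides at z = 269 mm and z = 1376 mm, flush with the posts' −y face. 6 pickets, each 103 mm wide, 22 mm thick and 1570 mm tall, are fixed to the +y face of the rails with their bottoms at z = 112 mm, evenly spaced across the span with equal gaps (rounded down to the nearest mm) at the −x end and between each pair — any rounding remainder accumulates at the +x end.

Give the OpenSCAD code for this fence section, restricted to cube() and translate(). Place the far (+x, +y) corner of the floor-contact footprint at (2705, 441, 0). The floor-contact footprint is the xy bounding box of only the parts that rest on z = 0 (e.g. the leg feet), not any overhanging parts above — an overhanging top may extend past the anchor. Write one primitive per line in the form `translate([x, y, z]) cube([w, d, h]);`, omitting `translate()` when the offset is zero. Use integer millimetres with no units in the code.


translate([426, 334, 0]) cube([107, 107, 1712]);
translate([2598, 334, 0]) cube([107, 107, 1712]);
translate([533, 334, 269]) cube([2065, 107, 97]);
translate([533, 334, 1376]) cube([2065, 107, 97]);
translate([739, 441, 112]) cube([103, 22, 1570]);
translate([1048, 441, 112]) cube([103, 22, 1570]);
translate([1357, 441, 112]) cube([103, 22, 1570]);
translate([1666, 441, 112]) cube([103, 22, 1570]);
translate([1975, 441, 112]) cube([103, 22, 1570]);
translate([2284, 441, 112]) cube([103, 22, 1570]);


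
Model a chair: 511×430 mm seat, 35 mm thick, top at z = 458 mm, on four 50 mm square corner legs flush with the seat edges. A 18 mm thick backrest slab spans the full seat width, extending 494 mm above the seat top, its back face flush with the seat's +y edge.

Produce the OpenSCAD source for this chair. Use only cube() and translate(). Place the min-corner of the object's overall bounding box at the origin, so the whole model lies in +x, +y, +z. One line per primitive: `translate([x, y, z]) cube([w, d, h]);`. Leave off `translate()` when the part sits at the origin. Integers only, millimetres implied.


translate([0, 0, 423]) cube([511, 430, 35]);
cube([50, 50, 423]);
translate([461, 0, 0]) cube([50, 50, 423]);
translate([0, 380, 0]) cube([50, 50, 423]);
translate([461, 380, 0]) cube([50, 50, 423]);
translate([0, 412, 458]) cube([511, 18, 494]);


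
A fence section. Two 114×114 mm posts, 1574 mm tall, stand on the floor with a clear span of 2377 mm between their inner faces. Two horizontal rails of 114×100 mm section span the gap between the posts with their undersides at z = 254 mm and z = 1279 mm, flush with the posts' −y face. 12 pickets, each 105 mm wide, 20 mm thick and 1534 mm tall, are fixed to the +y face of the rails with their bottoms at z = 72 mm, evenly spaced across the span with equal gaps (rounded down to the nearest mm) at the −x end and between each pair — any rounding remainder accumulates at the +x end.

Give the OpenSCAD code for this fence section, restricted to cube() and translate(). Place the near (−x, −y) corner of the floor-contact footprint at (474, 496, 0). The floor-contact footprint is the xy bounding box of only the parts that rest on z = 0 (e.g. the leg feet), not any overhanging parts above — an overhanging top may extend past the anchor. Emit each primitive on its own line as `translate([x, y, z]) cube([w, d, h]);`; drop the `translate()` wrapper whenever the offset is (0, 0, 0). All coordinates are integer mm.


translate([474, 496, 0]) cube([114, 114, 1574]);
translate([2965, 496, 0]) cube([114, 114, 1574]);
translate([588, 496, 254]) cube([2377, 114, 100]);
translate([588, 496, 1279]) cube([2377, 114, 100]);
translate([673, 610, 72]) cube([105, 20, 1534]);
translate([863, 610, 72]) cube([105, 20, 1534]);
translate([1053, 610, 72]) cube([105, 20, 1534]);
translate([1243, 610, 72]) cube([105, 20, 1534]);
translate([1433, 610, 72]) cube([105, 20, 1534]);
translate([1623, 610, 72]) cube([105, 20, 1534]);
translate([1813, 610, 72]) cube([105, 20, 1534]);
translate([2003, 610, 72]) cube([105, 20, 1534]);
translate([2193, 610, 72]) cube([105, 20, 1534]);
translate([2383, 610, 72]) cube([105, 20, 1534]);
translate([2573, 610, 72]) cube([105, 20, 1534]);
translate([2763, 610, 72]) cube([105, 20, 1534]);


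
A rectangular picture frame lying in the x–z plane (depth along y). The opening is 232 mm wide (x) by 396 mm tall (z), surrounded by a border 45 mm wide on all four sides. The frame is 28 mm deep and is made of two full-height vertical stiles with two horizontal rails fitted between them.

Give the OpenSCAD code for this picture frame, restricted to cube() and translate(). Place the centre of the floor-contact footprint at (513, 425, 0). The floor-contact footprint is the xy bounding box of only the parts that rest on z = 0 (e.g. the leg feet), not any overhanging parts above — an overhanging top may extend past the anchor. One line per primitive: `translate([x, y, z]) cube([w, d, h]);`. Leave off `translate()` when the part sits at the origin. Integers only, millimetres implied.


translate([352, 411, 0]) cube([45, 28, 486]);
translate([629, 411, 0]) cube([45, 28, 486]);
translate([397, 411, 0]) cube([232, 28, 45]);
translate([397, 411, 441]) cube([232, 28, 45]);


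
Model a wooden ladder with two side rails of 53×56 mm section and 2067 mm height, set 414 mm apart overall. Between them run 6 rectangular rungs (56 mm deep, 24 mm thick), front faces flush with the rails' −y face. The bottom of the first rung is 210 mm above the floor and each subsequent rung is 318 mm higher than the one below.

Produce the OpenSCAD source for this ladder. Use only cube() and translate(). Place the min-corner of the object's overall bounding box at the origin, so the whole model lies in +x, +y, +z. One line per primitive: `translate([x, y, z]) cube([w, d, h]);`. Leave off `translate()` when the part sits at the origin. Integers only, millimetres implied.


cube([53, 56, 2067]);
translate([361, 0, 0]) cube([53, 56, 2067]);
translate([53, 0, 210]) cube([308, 56, 24]);
translate([53, 0, 528]) cube([308, 56, 24]);
translate([53, 0, 846]) cube([308, 56, 24]);
translate([53, 0, 1164]) cube([308, 56, 24]);
translate([53, 0, 1482]) cube([308, 56, 24]);
translate([53, 0, 1800]) cube([308, 56, 24]);


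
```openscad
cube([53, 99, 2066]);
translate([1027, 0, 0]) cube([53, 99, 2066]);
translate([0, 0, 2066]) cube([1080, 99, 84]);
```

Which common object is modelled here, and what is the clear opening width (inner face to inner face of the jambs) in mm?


A door frame. The clear opening width is 974 mm.

Two 2066 mm tall posts with a header on top — a door frame. The left jamb is 53 mm wide at x = 0; the right jamb starts at x = 1027. The clear opening is 1027 − 53 = 974 mm.


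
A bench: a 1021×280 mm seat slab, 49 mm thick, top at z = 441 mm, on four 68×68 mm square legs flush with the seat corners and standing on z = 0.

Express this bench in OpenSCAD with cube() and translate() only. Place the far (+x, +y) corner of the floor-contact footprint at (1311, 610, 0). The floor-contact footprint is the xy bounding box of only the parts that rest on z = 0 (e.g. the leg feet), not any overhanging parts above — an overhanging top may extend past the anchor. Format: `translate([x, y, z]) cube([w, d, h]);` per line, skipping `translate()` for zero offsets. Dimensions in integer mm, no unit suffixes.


translate([290, 330, 392]) cube([1021, 280, 49]);
translate([290, 330, 0]) cube([68, 68, 392]);
translate([290, 542, 0]) cube([68, 68, 392]);
translate([1243, 330, 0]) cube([68, 68, 392]);
translate([1243, 542, 0]) cube([68, 68, 392]);


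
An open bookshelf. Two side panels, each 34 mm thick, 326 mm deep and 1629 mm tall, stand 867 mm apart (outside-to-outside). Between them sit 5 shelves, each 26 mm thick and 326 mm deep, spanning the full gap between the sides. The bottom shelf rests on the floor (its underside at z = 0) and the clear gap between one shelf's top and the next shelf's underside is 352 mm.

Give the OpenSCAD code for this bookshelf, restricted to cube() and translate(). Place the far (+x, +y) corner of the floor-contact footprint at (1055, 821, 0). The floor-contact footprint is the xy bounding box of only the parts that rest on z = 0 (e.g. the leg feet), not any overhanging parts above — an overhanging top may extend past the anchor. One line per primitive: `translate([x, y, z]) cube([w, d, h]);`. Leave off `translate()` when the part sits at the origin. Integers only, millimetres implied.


translate([188, 495, 0]) cube([34, 326, 1629]);
translate([1021, 495, 0]) cube([34, 326, 1629]);
translate([222, 495, 0]) cube([799, 326, 26]);
translate([222, 495, 378]) cube([799, 326, 26]);
translate([222, 495, 756]) cube([799, 326, 26]);
translate([222, 495, 1134]) cube([799, 326, 26]);
translate([222, 495, 1512]) cube([799, 326, 26]);


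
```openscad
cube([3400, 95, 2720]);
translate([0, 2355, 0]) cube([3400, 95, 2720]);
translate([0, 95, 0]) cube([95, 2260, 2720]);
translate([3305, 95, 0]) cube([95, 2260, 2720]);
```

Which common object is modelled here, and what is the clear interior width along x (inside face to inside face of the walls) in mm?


A house (or room) frame. The interior width is 3210 mm.

Four 2720 mm walls enclosing a rectangle with no floor or roof — a room or house frame. Outside width is 3400 mm and wall thickness is 95 mm, so the interior width is 3400 − 2 × 95 = 3210 mm.


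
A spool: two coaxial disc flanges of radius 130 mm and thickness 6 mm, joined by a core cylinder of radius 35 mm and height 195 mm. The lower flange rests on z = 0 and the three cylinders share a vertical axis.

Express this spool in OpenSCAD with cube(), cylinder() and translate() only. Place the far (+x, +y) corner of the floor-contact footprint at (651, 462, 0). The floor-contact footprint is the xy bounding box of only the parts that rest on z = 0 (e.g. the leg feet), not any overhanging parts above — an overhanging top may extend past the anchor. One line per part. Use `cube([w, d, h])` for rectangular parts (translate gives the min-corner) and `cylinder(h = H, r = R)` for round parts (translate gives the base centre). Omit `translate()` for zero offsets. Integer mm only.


translate([521, 332, 0]) cylinder(h = 6, r = 130);
translate([521, 332, 6]) cylinder(h = 195, r = 35);
translate([521, 332, 201]) cylinder(h = 6, r = 130);


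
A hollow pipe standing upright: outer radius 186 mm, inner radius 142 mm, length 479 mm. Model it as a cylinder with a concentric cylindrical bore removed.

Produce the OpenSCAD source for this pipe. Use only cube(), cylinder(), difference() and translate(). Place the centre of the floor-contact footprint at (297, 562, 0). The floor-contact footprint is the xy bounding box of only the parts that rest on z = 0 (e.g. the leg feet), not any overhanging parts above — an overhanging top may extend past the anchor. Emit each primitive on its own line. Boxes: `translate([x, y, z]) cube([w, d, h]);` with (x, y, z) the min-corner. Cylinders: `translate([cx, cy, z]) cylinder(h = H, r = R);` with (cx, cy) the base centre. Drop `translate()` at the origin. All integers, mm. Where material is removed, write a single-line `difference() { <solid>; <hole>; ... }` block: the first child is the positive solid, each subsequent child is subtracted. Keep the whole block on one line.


difference() { translate([297, 562, 0]) cylinder(h = 479, r = 186); translate([297, 562, 0]) cylinder(h = 479, r = 142); }


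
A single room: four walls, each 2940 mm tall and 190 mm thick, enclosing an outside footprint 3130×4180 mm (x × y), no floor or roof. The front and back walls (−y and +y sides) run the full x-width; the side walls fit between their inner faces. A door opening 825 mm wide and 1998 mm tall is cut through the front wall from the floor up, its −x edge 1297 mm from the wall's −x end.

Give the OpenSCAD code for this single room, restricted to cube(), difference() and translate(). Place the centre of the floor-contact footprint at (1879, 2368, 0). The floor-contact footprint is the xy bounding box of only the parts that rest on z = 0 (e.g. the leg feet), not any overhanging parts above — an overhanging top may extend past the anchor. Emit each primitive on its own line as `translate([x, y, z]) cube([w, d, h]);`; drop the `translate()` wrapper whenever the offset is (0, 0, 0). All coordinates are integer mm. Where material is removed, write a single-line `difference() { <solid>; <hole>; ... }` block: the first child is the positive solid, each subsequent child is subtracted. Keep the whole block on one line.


difference() { translate([314, 278, 0]) cube([3130, 190, 2940]); translate([1611, 278, 0]) cube([825, 190, 1998]); }
translate([314, 4268, 0]) cube([3130, 190, 2940]);
translate([314, 468, 0]) cube([190, 3800, 2940]);
translate([3254, 468, 0]) cube([190, 3800, 2940]);


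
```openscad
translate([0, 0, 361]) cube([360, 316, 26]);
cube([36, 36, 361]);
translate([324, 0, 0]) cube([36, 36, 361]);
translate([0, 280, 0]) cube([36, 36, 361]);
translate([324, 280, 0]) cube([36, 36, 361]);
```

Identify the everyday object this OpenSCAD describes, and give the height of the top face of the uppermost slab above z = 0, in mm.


A stool. The seat height is 387 mm.

A 360×316×26 slab at z = 361 on four corner posts — a stool. The seat top is 361 + 26 = 387 mm.


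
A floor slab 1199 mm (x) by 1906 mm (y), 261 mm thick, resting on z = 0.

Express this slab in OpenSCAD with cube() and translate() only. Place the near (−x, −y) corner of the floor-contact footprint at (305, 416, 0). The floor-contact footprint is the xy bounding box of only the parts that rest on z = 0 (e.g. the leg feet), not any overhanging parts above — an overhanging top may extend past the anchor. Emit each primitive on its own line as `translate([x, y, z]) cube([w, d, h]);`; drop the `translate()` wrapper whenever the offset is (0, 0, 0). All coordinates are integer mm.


translate([305, 416, 0]) cube([1199, 1906, 261]);


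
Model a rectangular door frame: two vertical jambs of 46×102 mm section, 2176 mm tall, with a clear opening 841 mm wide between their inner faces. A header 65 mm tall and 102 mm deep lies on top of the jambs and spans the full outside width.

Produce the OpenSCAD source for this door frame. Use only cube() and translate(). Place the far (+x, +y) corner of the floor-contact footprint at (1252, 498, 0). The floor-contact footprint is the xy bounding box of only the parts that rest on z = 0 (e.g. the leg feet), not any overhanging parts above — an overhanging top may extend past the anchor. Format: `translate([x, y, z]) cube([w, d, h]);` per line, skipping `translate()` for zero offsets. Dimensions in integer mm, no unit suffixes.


translate([319, 396, 0]) cube([46, 102, 2176]);
translate([1206, 396, 0]) cube([46, 102, 2176]);
translate([319, 396, 2176]) cube([933, 102, 65]);


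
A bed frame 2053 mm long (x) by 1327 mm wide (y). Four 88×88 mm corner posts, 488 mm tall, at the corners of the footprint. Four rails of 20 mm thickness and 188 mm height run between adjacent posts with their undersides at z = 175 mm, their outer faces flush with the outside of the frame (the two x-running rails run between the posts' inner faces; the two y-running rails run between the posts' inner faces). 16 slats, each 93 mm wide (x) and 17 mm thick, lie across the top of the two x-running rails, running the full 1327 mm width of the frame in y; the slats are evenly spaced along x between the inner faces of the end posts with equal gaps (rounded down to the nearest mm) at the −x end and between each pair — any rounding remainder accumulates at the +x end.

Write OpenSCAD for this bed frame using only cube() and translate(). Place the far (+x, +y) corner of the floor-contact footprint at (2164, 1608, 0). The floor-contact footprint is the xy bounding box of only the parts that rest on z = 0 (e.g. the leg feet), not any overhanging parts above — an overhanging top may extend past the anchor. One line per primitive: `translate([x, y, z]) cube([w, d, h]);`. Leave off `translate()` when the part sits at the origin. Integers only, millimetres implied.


translate([111, 281, 0]) cube([88, 88, 488]);
translate([111, 1520, 0]) cube([88, 88, 488]);
translate([2076, 281, 0]) cube([88, 88, 488]);
translate([2076, 1520, 0]) cube([88, 88, 488]);
translate([199, 281, 175]) cube([1877, 20, 188]);
translate([199, 1588, 175]) cube([1877, 20, 188]);
translate([111, 369, 175]) cube([20, 1151, 188]);
translate([2144, 369, 175]) cube([20, 1151, 188]);
translate([221, 281, 363]) cube([93, 1327, 17]);
translate([336, 281, 363]) cube([93, 1327, 17]);
translate([451, 281, 363]) cube([93, 1327, 17]);
translate([566, 281, 363]) cube([93, 1327, 17]);
translate([681, 281, 363]) cube([93, 1327, 17]);
translate([796, 281, 363]) cube([93, 1327, 17]);
translate([911, 281, 363]) cube([93, 1327, 17]);
translate([1026, 281, 363]) cube([93, 1327, 17]);
translate([1141, 281, 363]) cube([93, 1327, 17]);
translate([1256, 281, 363]) cube([93, 1327, 17]);
translate([1371, 281, 363]) cube([93, 1327, 17]);
translate([1486, 281, 363]) cube([93, 1327, 17]);
translate([1601, 281, 363]) cube([93, 1327, 17]);
translate([1716, 281, 363]) cube([93, 1327, 17]);
translate([1831, 281, 363]) cube([93, 1327, 17]);
translate([1946, 281, 363]) cube([93, 1327, 17]);


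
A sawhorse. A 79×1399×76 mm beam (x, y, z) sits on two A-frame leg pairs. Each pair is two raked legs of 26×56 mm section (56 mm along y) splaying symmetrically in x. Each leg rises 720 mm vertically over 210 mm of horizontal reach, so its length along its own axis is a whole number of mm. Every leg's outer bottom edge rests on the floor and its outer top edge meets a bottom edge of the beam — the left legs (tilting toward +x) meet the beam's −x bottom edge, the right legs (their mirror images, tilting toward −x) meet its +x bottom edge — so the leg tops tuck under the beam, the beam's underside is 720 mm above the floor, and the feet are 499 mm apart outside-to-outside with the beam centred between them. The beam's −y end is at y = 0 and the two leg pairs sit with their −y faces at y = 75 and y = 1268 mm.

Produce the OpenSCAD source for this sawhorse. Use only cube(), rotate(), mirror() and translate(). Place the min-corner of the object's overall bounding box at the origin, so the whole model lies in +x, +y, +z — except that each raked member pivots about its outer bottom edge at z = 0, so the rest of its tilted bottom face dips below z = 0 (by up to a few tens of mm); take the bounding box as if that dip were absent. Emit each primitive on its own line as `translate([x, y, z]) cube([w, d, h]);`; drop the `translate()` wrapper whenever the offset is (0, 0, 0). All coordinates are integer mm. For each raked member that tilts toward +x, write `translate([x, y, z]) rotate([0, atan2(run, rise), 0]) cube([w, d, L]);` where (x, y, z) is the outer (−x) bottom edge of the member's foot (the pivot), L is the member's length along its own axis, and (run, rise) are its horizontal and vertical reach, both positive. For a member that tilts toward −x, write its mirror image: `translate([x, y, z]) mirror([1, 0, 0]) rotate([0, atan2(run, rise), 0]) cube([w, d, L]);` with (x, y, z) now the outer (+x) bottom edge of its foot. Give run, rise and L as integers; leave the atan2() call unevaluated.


translate([210, 0, 720]) cube([79, 1399, 76]);
translate([0, 75, 0]) rotate([0, atan2(210, 720), 0]) cube([26, 56, 750]);
translate([499, 75, 0]) mirror([1, 0, 0]) rotate([0, atan2(210, 720), 0]) cube([26, 56, 750]);
translate([0, 1268, 0]) rotate([0, atan2(210, 720), 0]) cube([26, 56, 750]);
translate([499, 1268, 0]) mirror([1, 0, 0]) rotate([0, atan2(210, 720), 0]) cube([26, 56, 750]);


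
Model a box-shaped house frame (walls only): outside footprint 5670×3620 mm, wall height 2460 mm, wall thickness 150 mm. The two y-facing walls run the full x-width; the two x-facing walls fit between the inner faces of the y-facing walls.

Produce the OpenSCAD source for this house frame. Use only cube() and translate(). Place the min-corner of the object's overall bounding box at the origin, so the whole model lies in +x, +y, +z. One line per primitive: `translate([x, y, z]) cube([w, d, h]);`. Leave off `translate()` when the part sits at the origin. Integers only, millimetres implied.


cube([5670, 150, 2460]);
translate([0, 3470, 0]) cube([5670, 150, 2460]);
translate([0, 150, 0]) cube([150, 3320, 2460]);
translate([5520, 150, 0]) cube([150, 3320, 2460]);


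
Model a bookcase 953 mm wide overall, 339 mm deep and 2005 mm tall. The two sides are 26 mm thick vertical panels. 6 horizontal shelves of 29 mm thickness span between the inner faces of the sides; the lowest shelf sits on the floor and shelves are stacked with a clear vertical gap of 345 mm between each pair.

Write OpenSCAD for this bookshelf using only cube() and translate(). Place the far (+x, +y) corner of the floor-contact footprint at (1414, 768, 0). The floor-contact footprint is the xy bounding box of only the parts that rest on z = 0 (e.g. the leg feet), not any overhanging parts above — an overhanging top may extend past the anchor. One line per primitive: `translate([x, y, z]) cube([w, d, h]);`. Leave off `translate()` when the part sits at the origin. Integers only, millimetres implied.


translate([461, 429, 0]) cube([26, 339, 2005]);
translate([1388, 429, 0]) cube([26, 339, 2005]);
translate([487, 429, 0]) cube([901, 339, 29]);
translate([487, 429, 374]) cube([901, 339, 29]);
translate([487, 429, 748]) cube([901, 339, 29]);
translate([487, 429, 1122]) cube([901, 339, 29]);
translate([487, 429, 1496]) cube([901, 339, 29]);
translate([487, 429, 1870]) cube([901, 339, 29]);


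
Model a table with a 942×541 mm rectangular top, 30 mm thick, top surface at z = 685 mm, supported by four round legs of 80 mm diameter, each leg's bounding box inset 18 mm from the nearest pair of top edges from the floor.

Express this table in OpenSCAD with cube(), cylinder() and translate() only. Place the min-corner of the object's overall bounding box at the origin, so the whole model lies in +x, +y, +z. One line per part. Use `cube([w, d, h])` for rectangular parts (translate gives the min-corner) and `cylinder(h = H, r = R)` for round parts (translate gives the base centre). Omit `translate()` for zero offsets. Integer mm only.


translate([0, 0, 655]) cube([942, 541, 30]);
translate([58, 58, 0]) cylinder(h = 655, r = 40);
translate([884, 58, 0]) cylinder(h = 655, r = 40);
translate([58, 483, 0]) cylinder(h = 655, r = 40);
translate([884, 483, 0]) cylinder(h = 655, r = 40);


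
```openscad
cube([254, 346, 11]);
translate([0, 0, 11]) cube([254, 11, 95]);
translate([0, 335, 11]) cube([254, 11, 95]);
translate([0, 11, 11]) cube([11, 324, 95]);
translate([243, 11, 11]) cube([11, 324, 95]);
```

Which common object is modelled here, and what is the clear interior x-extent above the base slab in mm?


An open box. The internal width is 232 mm.

A 254×346 base slab with four walls standing on it — an open box. The base is 254 mm wide and the walls are 11 mm thick, so the internal width is 254 − 2 × 11 = 232 mm.


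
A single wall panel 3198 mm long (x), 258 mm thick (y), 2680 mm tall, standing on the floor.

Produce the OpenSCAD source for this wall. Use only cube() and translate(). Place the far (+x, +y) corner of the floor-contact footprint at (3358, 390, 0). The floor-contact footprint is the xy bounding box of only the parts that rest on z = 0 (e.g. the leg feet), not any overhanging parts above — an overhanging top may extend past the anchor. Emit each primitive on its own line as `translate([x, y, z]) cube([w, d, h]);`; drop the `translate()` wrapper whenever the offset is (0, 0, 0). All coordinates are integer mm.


translate([160, 132, 0]) cube([3198, 258, 2680]);


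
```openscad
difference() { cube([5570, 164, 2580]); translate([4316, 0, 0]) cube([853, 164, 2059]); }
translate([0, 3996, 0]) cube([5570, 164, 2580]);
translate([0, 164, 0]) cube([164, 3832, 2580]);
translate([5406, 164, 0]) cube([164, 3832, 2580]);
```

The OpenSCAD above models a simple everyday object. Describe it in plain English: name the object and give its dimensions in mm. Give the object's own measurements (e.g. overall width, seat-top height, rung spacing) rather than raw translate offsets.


A single room: four walls, each 2580 mm tall and 164 mm thick, enclosing an outside footprint 5570×4160 mm (x × y), no floor or roof. The front and back walls (−y and +y sides) run the full x-width; the side walls fit between their inner faces. A door opening 853 mm wide and 2059 mm tall is cut through the front wall from the floor up, its −x edge 4316 mm from the wall's −x end.


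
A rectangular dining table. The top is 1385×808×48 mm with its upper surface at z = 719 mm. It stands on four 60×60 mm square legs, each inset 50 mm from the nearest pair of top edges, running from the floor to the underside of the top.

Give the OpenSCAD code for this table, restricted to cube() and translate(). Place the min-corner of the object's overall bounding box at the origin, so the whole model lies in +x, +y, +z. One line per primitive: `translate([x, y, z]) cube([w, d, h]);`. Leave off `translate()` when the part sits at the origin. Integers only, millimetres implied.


translate([0, 0, 671]) cube([1385, 808, 48]);
translate([50, 50, 0]) cube([60, 60, 671]);
translate([1275, 50, 0]) cube([60, 60, 671]);
translate([50, 698, 0]) cube([60, 60, 671]);
translate([1275, 698, 0]) cube([60, 60, 671]);


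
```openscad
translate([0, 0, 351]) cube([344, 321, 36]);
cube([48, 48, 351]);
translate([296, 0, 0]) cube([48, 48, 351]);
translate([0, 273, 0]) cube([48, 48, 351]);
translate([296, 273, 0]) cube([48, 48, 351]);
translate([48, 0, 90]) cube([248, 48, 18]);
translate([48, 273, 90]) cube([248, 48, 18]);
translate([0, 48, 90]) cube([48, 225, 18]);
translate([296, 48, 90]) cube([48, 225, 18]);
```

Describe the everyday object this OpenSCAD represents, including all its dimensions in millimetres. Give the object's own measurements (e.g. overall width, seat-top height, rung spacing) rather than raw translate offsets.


A simple wooden stool: a rectangular seat 344 mm (x) by 321 mm (y), 36 mm thick, top face at z = 387 mm, on four square legs, each 48×48 mm in cross-section. The legs rest on z = 0, each flush with a corner of the seat. Four stretchers, 48 mm wide and 18 mm tall, connect adjacent legs with their undersides at z = 90 mm, each running between the inner faces of the legs it joins and aligned with the legs' outer faces on the other axis.


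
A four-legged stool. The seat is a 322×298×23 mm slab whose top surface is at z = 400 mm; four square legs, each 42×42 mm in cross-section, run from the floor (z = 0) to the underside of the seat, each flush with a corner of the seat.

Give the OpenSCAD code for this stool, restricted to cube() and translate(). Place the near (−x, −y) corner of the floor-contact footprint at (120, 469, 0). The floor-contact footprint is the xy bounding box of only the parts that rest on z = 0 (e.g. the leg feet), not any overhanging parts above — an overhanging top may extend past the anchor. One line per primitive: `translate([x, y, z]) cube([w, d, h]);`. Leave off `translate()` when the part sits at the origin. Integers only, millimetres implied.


translate([120, 469, 377]) cube([322, 298, 23]);
translate([120, 469, 0]) cube([42, 42, 377]);
translate([400, 469, 0]) cube([42, 42, 377]);
translate([120, 725, 0]) cube([42, 42, 377]);
translate([400, 725, 0]) cube([42, 42, 377]);


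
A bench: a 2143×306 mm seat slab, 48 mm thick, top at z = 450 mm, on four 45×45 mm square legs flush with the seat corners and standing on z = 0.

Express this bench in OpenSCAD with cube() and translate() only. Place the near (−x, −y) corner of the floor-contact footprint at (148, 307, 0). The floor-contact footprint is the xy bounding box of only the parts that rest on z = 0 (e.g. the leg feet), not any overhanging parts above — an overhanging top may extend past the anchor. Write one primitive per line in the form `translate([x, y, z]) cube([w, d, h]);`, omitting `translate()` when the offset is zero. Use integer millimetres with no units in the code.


translate([148, 307, 402]) cube([2143, 306, 48]);
translate([148, 307, 0]) cube([45, 45, 402]);
translate([148, 568, 0]) cube([45, 45, 402]);
translate([2246, 307, 0]) cube([45, 45, 402]);
translate([2246, 568, 0]) cube([45, 45, 402]);


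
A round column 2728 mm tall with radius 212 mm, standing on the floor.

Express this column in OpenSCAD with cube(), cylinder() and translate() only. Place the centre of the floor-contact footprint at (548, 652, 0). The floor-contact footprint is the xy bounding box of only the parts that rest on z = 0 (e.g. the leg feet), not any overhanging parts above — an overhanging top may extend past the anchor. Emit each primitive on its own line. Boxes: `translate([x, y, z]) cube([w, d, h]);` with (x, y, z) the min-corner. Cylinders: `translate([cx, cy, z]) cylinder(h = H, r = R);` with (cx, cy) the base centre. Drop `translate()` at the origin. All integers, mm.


translate([548, 652, 0]) cylinder(h = 2728, r = 212);


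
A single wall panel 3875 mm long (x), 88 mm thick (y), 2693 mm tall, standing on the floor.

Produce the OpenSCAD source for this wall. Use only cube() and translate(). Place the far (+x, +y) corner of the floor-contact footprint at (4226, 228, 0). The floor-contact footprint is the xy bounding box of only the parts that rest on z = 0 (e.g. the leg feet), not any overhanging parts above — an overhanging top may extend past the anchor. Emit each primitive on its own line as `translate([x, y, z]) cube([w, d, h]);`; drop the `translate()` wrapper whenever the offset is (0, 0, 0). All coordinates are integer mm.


translate([351, 140, 0]) cube([3875, 88, 2693]);


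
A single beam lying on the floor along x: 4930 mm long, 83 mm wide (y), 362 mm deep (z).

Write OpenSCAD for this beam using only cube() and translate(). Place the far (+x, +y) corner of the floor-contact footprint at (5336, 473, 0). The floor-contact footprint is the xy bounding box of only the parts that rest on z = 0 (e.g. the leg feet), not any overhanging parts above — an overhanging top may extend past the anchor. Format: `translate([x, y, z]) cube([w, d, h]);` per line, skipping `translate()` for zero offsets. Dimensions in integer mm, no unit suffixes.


translate([406, 390, 0]) cube([4930, 83, 362]);


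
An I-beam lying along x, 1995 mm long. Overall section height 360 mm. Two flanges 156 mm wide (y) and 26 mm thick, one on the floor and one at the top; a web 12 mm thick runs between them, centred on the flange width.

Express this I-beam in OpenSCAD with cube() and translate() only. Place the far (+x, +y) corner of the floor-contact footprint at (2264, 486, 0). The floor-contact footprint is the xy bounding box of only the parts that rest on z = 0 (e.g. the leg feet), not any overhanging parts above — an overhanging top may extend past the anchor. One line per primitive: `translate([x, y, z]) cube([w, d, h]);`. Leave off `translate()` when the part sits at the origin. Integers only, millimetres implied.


translate([269, 330, 0]) cube([1995, 156, 26]);
translate([269, 402, 26]) cube([1995, 12, 308]);
translate([269, 330, 334]) cube([1995, 156, 26]);


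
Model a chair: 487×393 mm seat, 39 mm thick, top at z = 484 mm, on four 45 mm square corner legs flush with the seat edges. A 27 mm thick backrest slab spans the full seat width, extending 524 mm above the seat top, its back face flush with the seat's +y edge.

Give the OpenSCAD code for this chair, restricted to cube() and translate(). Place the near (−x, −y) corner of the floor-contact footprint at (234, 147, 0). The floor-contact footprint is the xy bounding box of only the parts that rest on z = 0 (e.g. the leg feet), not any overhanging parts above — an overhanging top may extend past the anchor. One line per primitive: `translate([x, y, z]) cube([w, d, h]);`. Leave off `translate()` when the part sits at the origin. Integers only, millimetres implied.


// leg_h = 484 - 39 = 445
translate([234, 147, 445]) cube([487, 393, 39]);
translate([234, 147, 0]) cube([45, 45, 445]);
translate([676, 147, 0]) cube([45, 45, 445]);
translate([234, 495, 0]) cube([45, 45, 445]);
translate([676, 495, 0]) cube([45, 45, 445]);
translate([234, 513, 484]) cube([487, 27, 524]);


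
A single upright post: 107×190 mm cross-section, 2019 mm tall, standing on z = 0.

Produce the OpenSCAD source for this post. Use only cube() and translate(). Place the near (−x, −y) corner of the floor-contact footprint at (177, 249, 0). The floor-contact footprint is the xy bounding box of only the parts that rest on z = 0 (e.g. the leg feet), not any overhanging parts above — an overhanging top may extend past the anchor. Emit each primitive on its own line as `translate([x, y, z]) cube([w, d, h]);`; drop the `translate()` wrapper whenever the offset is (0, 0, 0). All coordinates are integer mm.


translate([177, 249, 0]) cube([107, 190, 2019]);


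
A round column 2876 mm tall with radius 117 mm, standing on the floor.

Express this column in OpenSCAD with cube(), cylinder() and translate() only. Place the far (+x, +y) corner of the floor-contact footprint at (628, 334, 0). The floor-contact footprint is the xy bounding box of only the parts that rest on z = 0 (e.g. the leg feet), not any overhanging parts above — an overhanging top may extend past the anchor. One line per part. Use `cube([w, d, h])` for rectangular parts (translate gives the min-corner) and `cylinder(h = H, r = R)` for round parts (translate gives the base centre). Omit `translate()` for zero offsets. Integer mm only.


translate([511, 217, 0]) cylinder(h = 2876, r = 117);


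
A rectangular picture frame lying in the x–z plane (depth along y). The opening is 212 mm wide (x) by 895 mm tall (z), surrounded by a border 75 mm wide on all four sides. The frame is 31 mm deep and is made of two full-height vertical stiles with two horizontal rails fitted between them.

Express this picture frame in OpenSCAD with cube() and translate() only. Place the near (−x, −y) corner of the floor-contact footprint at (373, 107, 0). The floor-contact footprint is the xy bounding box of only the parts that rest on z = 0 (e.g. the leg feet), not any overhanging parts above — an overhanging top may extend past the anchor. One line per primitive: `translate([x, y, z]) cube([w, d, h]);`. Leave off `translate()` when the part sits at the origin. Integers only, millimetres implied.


translate([373, 107, 0]) cube([75, 31, 1045]);
translate([660, 107, 0]) cube([75, 31, 1045]);
translate([448, 107, 0]) cube([212, 31, 75]);
translate([448, 107, 970]) cube([212, 31, 75]);


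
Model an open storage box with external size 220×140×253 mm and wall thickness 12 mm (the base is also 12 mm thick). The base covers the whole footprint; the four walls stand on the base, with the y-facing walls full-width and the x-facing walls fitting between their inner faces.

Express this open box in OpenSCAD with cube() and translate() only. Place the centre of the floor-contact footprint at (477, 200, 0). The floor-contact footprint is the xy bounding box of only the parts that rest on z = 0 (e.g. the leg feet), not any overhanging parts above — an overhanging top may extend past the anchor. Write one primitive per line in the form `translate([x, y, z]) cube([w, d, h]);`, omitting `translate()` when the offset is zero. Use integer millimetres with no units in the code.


translate([367, 130, 0]) cube([220, 140, 12]);
translate([367, 130, 12]) cube([220, 12, 241]);
translate([367, 258, 12]) cube([220, 12, 241]);
translate([367, 142, 12]) cube([12, 116, 241]);
translate([575, 142, 12]) cube([12, 116, 241]);


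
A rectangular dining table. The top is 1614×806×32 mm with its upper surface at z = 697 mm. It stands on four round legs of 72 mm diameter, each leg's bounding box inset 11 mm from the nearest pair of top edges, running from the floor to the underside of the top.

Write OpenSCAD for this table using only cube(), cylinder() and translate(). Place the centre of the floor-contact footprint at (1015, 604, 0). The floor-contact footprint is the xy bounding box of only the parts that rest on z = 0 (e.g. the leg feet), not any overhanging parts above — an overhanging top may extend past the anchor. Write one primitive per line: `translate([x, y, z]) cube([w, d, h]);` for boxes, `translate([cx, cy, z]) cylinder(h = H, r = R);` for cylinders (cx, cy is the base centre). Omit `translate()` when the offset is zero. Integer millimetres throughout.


translate([208, 201, 665]) cube([1614, 806, 32]);
translate([255, 248, 0]) cylinder(h = 665, r = 36);
translate([1775, 248, 0]) cylinder(h = 665, r = 36);
translate([255, 960, 0]) cylinder(h = 665, r = 36);
translate([1775, 960, 0]) cylinder(h = 665, r = 36);


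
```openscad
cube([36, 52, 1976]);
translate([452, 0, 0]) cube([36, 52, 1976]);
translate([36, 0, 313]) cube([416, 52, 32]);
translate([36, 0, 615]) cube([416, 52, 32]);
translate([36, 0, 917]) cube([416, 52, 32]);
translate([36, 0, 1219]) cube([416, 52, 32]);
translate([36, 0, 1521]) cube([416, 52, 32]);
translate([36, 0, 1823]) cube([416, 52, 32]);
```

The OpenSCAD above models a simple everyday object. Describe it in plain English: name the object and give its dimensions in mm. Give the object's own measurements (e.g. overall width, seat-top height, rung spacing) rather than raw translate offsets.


A straight ladder. Two 36×52 mm vertical rails, 1976 mm tall, stand 488 mm apart (outside-to-outside) with their front faces coplanar on the −y side. 6 rungs, each 52 mm deep and 32 mm tall, span between the inner faces of the rails, front faces flush with the rails. The lowest rung's underside is at z = 313 mm and rungs are spaced 302 mm apart (underside to underside).


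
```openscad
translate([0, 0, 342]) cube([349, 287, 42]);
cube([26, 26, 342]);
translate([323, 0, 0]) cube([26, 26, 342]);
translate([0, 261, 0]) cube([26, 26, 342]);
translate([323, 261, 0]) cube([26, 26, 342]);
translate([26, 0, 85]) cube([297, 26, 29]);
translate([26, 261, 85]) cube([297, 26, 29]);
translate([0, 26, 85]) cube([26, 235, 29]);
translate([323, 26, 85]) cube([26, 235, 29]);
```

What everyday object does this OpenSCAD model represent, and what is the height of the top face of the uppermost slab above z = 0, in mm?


A stool. The seat height is 384 mm.

A 349×287×42 slab at z = 342 on four corner posts — a stool. The seat top is 342 + 42 = 384 mm.


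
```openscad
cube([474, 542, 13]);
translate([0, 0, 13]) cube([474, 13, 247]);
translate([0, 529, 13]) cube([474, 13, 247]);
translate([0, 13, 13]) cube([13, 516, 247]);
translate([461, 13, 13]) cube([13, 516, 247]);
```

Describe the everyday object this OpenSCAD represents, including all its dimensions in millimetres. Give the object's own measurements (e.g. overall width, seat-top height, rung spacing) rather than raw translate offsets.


An open-topped rectangular box: outside dimensions 474×542×260 mm, with a uniform wall and base thickness of 13 mm. The base is a full 474×542 slab on the floor; four walls sit on top of the base. The front and back walls (the −y and +y sides) span the full width; the two side walls fit between them.
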